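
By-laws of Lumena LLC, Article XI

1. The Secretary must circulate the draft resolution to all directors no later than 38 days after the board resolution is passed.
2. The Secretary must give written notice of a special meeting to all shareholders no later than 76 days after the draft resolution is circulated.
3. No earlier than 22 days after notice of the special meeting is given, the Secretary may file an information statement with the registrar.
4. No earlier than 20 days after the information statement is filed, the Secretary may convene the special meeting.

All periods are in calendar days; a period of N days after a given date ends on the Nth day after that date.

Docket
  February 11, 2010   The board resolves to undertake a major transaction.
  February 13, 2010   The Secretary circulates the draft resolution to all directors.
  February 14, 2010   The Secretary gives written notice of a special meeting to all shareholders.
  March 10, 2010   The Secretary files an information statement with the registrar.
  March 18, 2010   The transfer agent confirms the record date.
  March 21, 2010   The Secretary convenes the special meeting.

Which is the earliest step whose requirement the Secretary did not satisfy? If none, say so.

Step 4

Step 1 — counting 38 days from February 11, 2010 (when the board resolution is passed) gives a deadline of March 21, 2010; February 13, 2010 is within that limit.
Step 2 — counting 76 days from February 13, 2010 (when the draft resolution is circulated) gives a deadline of April 30, 2010; February 14, 2010 is within that limit.
Step 3 — must wait 22 days from February 14, 2010 (when notice of the special meeting is given), so not before March 8, 2010; done March 10, 2010 — permitted.
Step 4 — must wait 20 days from March 10, 2010 (when the information statement is filed), so not before March 30, 2010; March 21, 2010 is 9 days before the earliest permitted date.
The procedure was therefore not followed at step 4.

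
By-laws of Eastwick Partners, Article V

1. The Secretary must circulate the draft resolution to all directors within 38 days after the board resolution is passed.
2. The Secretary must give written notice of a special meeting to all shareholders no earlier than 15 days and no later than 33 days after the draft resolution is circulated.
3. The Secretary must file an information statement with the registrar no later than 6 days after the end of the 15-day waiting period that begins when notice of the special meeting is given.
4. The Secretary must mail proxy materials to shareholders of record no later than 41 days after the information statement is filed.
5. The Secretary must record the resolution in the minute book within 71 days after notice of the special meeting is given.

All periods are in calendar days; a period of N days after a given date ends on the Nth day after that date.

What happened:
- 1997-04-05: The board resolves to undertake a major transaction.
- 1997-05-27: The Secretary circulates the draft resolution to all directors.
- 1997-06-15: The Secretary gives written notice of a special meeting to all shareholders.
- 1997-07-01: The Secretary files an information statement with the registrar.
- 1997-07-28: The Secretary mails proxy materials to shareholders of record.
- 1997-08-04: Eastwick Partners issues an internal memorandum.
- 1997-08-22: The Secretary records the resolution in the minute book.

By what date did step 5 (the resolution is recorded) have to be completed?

1997-08-25

Step 5 runs from 1997-06-15, when notice of the special meeting is given. 71 days after 1997-06-15 is 1997-08-25.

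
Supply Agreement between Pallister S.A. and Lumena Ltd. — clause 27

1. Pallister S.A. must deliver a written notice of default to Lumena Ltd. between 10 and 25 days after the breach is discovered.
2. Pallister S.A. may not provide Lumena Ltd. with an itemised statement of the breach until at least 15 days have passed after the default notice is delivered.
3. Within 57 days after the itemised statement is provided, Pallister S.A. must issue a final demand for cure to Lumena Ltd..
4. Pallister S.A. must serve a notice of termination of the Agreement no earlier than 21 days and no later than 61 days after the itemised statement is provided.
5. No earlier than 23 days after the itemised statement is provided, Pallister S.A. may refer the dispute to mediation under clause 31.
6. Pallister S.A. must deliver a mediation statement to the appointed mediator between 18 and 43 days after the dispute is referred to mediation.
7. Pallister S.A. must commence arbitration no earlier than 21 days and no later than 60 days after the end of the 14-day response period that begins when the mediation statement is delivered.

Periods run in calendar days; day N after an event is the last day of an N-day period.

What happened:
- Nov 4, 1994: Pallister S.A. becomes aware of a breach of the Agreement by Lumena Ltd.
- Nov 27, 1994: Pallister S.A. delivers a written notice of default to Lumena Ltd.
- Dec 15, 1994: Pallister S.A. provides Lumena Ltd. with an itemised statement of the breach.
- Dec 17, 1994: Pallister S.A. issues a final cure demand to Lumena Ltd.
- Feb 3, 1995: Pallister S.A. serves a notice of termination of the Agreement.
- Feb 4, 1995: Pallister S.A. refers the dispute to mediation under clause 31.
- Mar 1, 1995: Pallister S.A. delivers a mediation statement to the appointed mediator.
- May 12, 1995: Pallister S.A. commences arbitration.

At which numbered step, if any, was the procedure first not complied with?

None — every step was satisfied

(1) the permitted window runs from Nov 4, 1994 + 10 = Nov 14, 1994 to Nov 4, 1994 + 25 = Nov 29, 1994; Nov 27, 1994 falls inside that range.
(2) permitted from Nov 27, 1994 + 15 days = Dec 12, 1994 onward; Dec 15, 1994 is on or after that date.
(3) due by Dec 15, 1994 + 57 days = Feb 10, 1995; completed Dec 17, 1994, before the deadline.
(4) the permitted window runs from Dec 15, 1994 + 21 = Jan 5, 1995 to Dec 15, 1994 + 61 = Feb 14, 1995; Feb 3, 1995 falls inside that range.
(5) permitted from Dec 15, 1994 + 23 days = Jan 7, 1995 onward; done Feb 4, 1995, after the minimum wait.
(6) the permitted window runs from Feb 4, 1995 + 18 = Feb 22, 1995 to Feb 4, 1995 + 43 = Mar 19, 1995; done Mar 1, 1995 — within the window.
(7) the permitted window runs from Mar 15, 1995 + 21 = Apr 5, 1995 to Mar 15, 1995 + 60 = May 14, 1995; done May 12, 1995, which is between those dates.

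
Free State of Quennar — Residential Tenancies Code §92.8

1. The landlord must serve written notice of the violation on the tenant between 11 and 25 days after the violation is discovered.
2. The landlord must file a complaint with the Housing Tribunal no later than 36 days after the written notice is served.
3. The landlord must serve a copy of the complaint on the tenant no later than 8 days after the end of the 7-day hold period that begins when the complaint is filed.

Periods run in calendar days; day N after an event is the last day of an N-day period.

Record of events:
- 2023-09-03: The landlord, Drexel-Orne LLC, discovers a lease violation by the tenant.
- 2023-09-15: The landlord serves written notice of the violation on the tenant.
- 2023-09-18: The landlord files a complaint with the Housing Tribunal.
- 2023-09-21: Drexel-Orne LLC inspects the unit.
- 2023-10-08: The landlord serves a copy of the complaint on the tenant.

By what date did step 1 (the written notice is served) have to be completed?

Step 1 runs from 2023-09-03, when the violation is discovered. The window is 11–25 days after 2023-09-03; it closes on 2023-09-28.

2023-09-28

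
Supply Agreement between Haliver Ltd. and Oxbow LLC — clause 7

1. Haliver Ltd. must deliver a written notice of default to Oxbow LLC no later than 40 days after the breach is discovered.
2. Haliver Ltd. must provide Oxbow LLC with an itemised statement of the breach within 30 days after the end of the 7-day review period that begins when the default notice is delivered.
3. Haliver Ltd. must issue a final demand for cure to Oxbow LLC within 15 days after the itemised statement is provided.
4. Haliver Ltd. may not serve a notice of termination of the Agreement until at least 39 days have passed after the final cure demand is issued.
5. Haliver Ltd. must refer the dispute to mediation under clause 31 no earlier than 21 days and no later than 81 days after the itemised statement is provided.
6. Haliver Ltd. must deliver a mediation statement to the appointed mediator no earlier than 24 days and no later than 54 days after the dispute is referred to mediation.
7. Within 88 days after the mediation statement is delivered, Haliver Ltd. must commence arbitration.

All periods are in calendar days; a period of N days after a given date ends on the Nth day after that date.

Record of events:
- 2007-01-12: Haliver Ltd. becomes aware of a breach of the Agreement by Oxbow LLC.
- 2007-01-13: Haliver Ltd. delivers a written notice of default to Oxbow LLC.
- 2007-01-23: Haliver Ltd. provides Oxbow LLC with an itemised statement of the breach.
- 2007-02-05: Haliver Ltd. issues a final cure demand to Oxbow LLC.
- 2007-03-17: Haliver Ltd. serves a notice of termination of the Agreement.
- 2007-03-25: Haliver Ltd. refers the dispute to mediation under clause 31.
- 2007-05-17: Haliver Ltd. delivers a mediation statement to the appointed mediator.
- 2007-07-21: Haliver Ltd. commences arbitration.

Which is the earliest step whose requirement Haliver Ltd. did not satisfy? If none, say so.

Step 1: 40 days after 2007-01-12 (when the breach is discovered) is 2007-02-21; 2007-01-13 is within that limit.
Step 2: 30 days after 2007-01-20 (end of the 7-day review period, which began when the default notice is delivered on 2007-01-13) is 2007-02-19; completed 2007-01-23, before the deadline.
Step 3: 15 days after 2007-01-23 (when the itemised statement is provided) is 2007-02-07; done 2007-02-05 — timely.
Step 4: the earliest permitted date is 39 days after 2007-02-05 (when the final cure demand is issued), i.e. 2007-03-16; done 2007-03-17 — permitted.
Step 5: the window is 21–81 days after 2007-01-23 (when the itemised statement is provided), so 2007-02-13 through 2007-04-14; done 2007-03-25 — within the window.
Step 6: the window is 24–54 days after 2007-03-25 (when the dispute is referred to mediation), so 2007-04-18 through 2007-05-18; done 2007-05-17, which is between those dates.
Step 7: 88 days after 2007-05-17 (when the mediation statement is delivered) is 2007-08-13; done 2007-07-21 — timely.

None — every step was satisfied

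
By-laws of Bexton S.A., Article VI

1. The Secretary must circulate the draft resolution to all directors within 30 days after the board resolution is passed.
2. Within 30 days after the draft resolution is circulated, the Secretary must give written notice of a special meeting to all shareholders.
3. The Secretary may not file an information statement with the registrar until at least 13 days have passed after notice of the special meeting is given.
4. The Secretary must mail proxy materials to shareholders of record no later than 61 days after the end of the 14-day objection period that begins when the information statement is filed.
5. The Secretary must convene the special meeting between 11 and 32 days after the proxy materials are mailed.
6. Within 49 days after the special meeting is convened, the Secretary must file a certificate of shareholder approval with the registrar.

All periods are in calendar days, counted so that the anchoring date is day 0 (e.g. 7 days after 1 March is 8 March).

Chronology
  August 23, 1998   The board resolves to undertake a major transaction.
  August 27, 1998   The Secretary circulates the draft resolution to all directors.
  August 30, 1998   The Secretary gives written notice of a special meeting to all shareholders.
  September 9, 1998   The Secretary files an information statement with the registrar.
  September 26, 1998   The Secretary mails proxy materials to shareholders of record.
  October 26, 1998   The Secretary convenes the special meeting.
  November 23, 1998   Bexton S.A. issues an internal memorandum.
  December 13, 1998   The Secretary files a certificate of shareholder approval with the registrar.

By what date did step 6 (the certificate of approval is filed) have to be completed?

December 14, 1998

Step 6 runs from October 26, 1998, when the special meeting is convened. 49 days after October 26, 1998 is December 14, 1998.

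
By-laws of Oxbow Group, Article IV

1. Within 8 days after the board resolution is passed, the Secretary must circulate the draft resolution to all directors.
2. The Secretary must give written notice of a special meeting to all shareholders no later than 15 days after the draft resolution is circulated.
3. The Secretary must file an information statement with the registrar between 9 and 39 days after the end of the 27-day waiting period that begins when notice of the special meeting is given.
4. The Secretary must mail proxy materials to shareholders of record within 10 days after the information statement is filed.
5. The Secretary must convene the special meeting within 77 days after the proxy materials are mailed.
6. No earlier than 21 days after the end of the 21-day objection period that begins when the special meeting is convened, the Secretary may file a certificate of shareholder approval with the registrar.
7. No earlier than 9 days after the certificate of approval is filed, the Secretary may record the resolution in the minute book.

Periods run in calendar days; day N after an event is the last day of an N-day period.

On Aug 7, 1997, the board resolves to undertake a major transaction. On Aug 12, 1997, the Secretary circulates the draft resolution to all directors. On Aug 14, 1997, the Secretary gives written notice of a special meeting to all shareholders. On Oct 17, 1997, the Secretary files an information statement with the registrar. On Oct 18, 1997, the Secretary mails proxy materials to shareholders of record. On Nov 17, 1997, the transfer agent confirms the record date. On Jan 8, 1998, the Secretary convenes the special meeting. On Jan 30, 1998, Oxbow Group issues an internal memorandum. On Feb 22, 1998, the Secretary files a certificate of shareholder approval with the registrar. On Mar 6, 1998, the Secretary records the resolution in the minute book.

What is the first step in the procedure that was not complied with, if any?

Step 1 — counting 8 days from Aug 7, 1997 (when the board resolution is passed) gives a deadline of Aug 15, 1997; done Aug 12, 1997 — timely.
Step 2 — counting 15 days from Aug 12, 1997 (when the draft resolution is circulated) gives a deadline of Aug 27, 1997; done Aug 14, 1997 — timely.
Step 3 — 9 and 39 days from Sep 10, 1997 (end of the 27-day waiting period, which began when notice of the special meeting is given on Aug 14, 1997) are Sep 19, 1997 and Oct 19, 1997 respectively; Oct 17, 1997 falls inside that range.
Step 4 — counting 10 days from Oct 17, 1997 (when the information statement is filed) gives a deadline of Oct 27, 1997; done Oct 18, 1997 — timely.
Step 5 — counting 77 days from Oct 18, 1997 (when the proxy materials are mailed) gives a deadline of Jan 3, 1998; done Jan 8, 1998 — 5 days late.
No need to go further; step 5 was not satisfied.

Step 5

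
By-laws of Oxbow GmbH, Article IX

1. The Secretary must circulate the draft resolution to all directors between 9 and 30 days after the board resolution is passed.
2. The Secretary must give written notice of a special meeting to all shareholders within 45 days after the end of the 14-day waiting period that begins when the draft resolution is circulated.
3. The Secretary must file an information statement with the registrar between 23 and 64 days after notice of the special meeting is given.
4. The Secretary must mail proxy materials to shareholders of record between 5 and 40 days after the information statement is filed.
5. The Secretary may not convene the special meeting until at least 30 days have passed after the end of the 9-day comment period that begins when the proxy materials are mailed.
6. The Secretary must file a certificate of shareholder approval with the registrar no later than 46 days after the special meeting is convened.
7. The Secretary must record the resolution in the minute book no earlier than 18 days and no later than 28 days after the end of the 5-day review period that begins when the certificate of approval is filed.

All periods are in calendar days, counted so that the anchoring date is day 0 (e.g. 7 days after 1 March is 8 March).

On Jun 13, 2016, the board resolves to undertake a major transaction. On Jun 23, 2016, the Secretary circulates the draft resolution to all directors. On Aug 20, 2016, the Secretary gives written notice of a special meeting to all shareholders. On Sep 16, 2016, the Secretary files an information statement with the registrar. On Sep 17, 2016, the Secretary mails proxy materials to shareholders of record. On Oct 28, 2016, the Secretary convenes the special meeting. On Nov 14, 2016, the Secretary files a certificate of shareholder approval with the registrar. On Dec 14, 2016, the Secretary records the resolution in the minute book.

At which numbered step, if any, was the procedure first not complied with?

Step 4

Step 1 — 9 and 30 days from Jun 13, 2016 (when the board resolution is passed) are Jun 22, 2016 and Jul 13, 2016 respectively; Jun 23, 2016 falls inside that range.
Step 2 — counting 45 days from Jul 7, 2016 (end of the 14-day waiting period, which began when the draft resolution is circulated on Jun 23, 2016) gives a deadline of Aug 21, 2016; Aug 20, 2016 is within that limit.
Step 3 — 23 and 64 days from Aug 20, 2016 (when notice of the special meeting is given) are Sep 12, 2016 and Oct 23, 2016 respectively; done Sep 16, 2016 — within the window.
Step 4 — 5 and 40 days from Sep 16, 2016 (when the information statement is filed) are Sep 21, 2016 and Oct 26, 2016 respectively; Sep 17, 2016 is 4 days too early.
That is the first point of non-compliance.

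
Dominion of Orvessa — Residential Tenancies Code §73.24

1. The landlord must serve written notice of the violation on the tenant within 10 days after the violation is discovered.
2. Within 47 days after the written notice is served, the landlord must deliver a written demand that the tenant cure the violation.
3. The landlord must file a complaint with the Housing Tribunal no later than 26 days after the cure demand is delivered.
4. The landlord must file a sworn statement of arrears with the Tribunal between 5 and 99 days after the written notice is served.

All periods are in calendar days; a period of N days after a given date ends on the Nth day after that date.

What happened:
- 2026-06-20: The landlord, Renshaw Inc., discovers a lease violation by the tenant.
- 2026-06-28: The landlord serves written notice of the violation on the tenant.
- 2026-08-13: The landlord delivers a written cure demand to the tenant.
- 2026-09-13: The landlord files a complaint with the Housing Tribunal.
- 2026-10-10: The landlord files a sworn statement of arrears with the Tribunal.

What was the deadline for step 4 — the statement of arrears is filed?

Step 4 runs from 2026-06-28, when the written notice is served. The window is 5–99 days after 2026-06-28; it closes on 2026-10-05.

2026-10-05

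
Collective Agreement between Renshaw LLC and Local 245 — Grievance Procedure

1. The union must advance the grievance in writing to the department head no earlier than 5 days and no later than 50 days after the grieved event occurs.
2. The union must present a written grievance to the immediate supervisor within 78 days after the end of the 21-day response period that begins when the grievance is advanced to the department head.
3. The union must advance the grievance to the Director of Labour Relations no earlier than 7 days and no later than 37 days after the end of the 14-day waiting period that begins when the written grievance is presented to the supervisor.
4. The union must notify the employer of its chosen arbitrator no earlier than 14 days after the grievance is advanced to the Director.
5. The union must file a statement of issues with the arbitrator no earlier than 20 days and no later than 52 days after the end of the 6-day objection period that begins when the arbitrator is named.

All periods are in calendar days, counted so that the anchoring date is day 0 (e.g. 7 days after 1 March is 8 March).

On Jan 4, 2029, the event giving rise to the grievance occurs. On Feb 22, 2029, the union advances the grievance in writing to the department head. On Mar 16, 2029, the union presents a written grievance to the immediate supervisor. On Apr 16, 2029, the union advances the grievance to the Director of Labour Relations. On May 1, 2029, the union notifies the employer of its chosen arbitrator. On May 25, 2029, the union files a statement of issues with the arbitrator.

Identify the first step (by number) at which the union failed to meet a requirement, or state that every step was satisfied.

Step 1: the window is 5–50 days after Jan 4, 2029 (when the grieved event occurs), so Jan 9, 2029 through Feb 23, 2029; done Feb 22, 2029 — within the window.
Step 2: 78 days after Mar 15, 2029 (end of the 21-day response period, which began when the grievance is advanced to the department head on Feb 22, 2029) is Jun 1, 2029; done Mar 16, 2029 — timely.
Step 3: the window is 7–37 days after Mar 30, 2029 (end of the 14-day waiting period, which began when the written grievance is presented to the supervisor on Mar 16, 2029), so Apr 6, 2029 through May 6, 2029; done Apr 16, 2029, which is between those dates.
Step 4: the earliest permitted date is 14 days after Apr 16, 2029 (when the grievance is advanced to the Director), i.e. Apr 30, 2029; May 1, 2029 is on or after that date.
Step 5: the window is 20–52 days after May 7, 2029 (end of the 6-day objection period, which began when the arbitrator is named on May 1, 2029), so May 27, 2029 through Jun 28, 2029; May 25, 2029 is 2 days too early.

Step 5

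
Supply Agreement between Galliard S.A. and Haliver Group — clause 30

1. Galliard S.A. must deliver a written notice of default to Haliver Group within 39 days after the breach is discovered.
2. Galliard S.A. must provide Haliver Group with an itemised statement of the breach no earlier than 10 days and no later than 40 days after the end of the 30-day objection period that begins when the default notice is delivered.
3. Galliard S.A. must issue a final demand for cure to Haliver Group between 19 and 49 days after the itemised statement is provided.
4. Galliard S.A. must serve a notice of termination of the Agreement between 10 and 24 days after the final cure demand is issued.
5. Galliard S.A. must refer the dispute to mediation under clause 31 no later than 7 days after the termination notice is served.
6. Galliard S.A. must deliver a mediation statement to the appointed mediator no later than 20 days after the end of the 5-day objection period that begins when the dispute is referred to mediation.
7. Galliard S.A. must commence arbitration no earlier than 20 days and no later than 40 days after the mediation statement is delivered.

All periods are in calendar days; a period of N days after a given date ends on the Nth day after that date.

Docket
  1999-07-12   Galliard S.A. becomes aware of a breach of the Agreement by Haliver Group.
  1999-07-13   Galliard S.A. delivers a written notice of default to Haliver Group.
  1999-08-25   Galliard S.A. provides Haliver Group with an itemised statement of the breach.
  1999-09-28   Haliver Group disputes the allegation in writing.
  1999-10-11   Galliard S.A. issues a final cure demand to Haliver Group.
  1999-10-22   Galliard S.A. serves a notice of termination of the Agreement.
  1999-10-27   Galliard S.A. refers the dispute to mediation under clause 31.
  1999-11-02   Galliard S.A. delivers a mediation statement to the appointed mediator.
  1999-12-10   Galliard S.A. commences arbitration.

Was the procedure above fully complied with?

Yes

(1) due by 1999-07-12 + 39 days = 1999-08-20; completed 1999-07-13, before the deadline.
(2) the permitted window runs from 1999-08-12 + 10 = 1999-08-22 to 1999-08-12 + 40 = 1999-09-21; 1999-08-25 falls inside that range.
(3) the permitted window runs from 1999-08-25 + 19 = 1999-09-13 to 1999-08-25 + 49 = 1999-10-13; done 1999-10-11, which is between those dates.
(4) the permitted window runs from 1999-10-11 + 10 = 1999-10-21 to 1999-10-11 + 24 = 1999-11-04; done 1999-10-22, which is between those dates.
(5) due by 1999-10-22 + 7 days = 1999-10-29; done 1999-10-27 — timely.
(6) due by 1999-11-01 + 20 days = 1999-11-21; 1999-11-02 is within that limit.
(7) the permitted window runs from 1999-11-02 + 20 = 1999-11-22 to 1999-11-02 + 40 = 1999-12-12; 1999-12-10 falls inside that range.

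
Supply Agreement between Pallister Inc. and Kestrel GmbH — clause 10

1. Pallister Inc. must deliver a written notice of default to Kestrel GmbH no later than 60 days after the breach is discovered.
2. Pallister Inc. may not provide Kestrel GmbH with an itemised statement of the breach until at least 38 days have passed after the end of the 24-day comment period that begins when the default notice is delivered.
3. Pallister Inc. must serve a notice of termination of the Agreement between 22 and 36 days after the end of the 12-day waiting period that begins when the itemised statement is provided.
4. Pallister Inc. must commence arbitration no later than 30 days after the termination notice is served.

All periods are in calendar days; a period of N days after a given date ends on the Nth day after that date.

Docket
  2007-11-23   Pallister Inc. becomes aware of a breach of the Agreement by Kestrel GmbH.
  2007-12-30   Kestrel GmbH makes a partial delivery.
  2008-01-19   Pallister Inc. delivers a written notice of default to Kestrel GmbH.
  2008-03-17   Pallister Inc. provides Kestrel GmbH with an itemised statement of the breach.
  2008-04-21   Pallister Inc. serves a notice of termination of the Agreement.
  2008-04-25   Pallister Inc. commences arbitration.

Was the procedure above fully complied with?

Step 1 — counting 60 days from 2007-11-23 (when the breach is discovered) gives a deadline of 2008-01-22; completed 2008-01-19, before the deadline.
Step 2 — must wait 38 days from 2008-02-12 (end of the 24-day comment period, which began when the default notice is delivered on 2008-01-19), so not before 2008-03-21; done 2008-03-17 — 4 days too early.

No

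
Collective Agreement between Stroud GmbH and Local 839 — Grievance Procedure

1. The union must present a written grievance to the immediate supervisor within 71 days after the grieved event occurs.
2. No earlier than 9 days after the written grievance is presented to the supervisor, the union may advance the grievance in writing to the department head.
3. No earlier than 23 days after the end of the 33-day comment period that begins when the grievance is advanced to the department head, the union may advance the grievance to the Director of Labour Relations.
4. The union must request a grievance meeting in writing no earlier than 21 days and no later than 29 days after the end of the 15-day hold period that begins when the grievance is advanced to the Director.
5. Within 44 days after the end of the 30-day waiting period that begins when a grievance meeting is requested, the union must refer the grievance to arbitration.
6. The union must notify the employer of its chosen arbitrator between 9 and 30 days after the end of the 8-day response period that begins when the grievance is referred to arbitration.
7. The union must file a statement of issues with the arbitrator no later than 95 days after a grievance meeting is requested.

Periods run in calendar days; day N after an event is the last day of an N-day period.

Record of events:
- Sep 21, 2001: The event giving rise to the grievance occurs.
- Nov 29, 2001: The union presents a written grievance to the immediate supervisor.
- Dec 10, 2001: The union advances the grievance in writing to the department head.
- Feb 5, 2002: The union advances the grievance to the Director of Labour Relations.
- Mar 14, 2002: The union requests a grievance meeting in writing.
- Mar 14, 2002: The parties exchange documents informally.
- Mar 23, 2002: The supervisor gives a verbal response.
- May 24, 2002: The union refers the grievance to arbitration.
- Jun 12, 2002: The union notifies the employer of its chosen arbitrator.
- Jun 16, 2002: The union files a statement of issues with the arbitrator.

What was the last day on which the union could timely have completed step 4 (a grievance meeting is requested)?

The grievance is advanced to the Director on Feb 5, 2002; the 15-day hold period therefore ends Feb 20, 2002, and step 4 runs from that date. The window is 21–29 days after Feb 20, 2002; it closes on Mar 21, 2002.

Mar 21, 2002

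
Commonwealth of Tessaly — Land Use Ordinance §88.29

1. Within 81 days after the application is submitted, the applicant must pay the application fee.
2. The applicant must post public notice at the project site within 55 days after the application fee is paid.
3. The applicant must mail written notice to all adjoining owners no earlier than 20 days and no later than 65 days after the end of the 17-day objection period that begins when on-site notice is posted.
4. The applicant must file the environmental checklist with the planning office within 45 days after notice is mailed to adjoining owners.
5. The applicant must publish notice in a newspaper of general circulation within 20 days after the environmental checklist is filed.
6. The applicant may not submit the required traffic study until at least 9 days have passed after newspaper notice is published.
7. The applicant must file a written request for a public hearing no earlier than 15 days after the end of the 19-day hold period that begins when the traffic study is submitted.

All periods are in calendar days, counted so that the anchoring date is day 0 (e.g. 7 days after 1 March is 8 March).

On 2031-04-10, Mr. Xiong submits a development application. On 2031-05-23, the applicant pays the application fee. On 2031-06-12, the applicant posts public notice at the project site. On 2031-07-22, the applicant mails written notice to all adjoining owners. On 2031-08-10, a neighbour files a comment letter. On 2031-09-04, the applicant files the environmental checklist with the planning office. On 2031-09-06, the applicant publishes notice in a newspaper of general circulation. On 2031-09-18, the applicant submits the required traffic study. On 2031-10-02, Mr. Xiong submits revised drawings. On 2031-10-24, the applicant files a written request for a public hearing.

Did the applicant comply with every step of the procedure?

Yes

Step 1: 81 days after 2031-04-10 (when the application is submitted) is 2031-06-30; completed 2031-05-23, before the deadline.
Step 2: 55 days after 2031-05-23 (when the application fee is paid) is 2031-07-17; done 2031-06-12 — timely.
Step 3: the window is 20–65 days after 2031-06-29 (end of the 17-day objection period, which began when on-site notice is posted on 2031-06-12), so 2031-07-19 through 2031-09-02; 2031-07-22 falls inside that range.
Step 4: 45 days after 2031-07-22 (when notice is mailed to adjoining owners) is 2031-09-05; 2031-09-04 is within that limit.
Step 5: 20 days after 2031-09-04 (when the environmental checklist is filed) is 2031-09-24; done 2031-09-06 — timely.
Step 6: the earliest permitted date is 9 days after 2031-09-06 (when newspaper notice is published), i.e. 2031-09-15; 2031-09-18 is on or after that date.
Step 7: the earliest permitted date is 15 days after 2031-10-07 (end of the 19-day hold period, which began when the traffic study is submitted on 2031-09-18), i.e. 2031-10-22; done 2031-10-24, after the minimum wait.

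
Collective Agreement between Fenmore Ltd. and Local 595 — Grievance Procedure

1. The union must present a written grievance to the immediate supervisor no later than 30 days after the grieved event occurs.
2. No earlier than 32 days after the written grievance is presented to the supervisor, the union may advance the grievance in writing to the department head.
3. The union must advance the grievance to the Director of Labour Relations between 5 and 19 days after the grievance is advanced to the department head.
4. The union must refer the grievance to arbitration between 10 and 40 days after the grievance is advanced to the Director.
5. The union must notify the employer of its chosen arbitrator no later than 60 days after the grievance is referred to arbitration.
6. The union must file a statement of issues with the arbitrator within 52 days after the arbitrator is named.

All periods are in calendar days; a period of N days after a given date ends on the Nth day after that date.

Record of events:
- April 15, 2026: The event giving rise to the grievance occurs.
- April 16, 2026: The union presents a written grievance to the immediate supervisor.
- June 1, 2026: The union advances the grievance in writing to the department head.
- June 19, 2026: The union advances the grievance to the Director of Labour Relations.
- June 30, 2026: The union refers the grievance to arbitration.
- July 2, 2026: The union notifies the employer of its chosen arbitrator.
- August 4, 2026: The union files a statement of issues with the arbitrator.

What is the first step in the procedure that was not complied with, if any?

Step 1: 30 days after April 15, 2026 (when the grieved event occurs) is May 15, 2026; done April 16, 2026 — timely.
Step 2: the earliest permitted date is 32 days after April 16, 2026 (when the written grievance is presented to the supervisor), i.e. May 18, 2026; done June 1, 2026, after the minimum wait.
Step 3: the window is 5–19 days after June 1, 2026 (when the grievance is advanced to the department head), so June 6, 2026 through June 20, 2026; June 19, 2026 falls inside that range.
Step 4: the window is 10–40 days after June 19, 2026 (when the grievance is advanced to the Director), so June 29, 2026 through July 29, 2026; done June 30, 2026 — within the window.
Step 5: 60 days after June 30, 2026 (when the grievance is referred to arbitration) is August 29, 2026; done July 2, 2026 — timely.
Step 6: 52 days after July 2, 2026 (when the arbitrator is named) is August 23, 2026; completed August 4, 2026, before the deadline.

None — every step was satisfied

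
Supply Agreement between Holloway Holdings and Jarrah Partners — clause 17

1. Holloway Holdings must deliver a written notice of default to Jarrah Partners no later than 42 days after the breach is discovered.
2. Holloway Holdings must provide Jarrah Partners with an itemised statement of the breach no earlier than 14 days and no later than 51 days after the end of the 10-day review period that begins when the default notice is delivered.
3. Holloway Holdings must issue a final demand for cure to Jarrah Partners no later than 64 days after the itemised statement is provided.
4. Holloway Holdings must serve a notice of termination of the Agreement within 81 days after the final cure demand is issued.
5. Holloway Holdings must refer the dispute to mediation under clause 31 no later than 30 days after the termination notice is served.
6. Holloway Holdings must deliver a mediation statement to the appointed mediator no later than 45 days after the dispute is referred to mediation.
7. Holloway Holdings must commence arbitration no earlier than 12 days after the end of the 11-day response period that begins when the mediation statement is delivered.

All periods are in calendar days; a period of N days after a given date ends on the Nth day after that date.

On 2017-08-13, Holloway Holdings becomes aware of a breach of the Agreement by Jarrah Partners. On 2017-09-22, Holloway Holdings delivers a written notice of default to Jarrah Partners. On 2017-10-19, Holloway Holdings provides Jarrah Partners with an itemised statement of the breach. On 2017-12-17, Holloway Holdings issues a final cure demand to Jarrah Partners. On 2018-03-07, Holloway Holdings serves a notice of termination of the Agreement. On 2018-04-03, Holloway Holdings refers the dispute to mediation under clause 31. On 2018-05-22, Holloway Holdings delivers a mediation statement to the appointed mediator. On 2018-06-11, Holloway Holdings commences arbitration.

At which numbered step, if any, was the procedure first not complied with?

(1) due by 2017-08-13 + 42 days = 2017-09-24; done 2017-09-22 — timely.
(2) the permitted window runs from 2017-10-02 + 14 = 2017-10-16 to 2017-10-02 + 51 = 2017-11-22; done 2017-10-19, which is between those dates.
(3) due by 2017-10-19 + 64 days = 2017-12-22; 2017-12-17 is within that limit.
(4) due by 2017-12-17 + 81 days = 2018-03-08; 2018-03-07 is within that limit.
(5) due by 2018-03-07 + 30 days = 2018-04-06; completed 2018-04-03, before the deadline.
(6) due by 2018-04-03 + 45 days = 2018-05-18; done 2018-05-22 — 4 days late.

Step 6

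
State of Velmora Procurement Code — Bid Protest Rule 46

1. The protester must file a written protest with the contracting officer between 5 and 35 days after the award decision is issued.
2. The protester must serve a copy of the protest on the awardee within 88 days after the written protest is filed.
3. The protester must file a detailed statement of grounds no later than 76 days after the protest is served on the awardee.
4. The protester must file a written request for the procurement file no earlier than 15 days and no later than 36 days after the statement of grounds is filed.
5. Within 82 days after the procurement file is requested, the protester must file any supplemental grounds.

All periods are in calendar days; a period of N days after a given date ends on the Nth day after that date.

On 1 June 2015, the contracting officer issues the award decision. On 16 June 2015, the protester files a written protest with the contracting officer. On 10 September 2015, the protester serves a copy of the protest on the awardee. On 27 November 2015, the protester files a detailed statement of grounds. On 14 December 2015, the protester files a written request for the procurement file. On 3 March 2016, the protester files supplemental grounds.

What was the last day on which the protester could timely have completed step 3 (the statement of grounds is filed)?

25 November 2015

Step 3 runs from 10 September 2015, when the protest is served on the awardee. 76 days after 10 September 2015 is 25 November 2015.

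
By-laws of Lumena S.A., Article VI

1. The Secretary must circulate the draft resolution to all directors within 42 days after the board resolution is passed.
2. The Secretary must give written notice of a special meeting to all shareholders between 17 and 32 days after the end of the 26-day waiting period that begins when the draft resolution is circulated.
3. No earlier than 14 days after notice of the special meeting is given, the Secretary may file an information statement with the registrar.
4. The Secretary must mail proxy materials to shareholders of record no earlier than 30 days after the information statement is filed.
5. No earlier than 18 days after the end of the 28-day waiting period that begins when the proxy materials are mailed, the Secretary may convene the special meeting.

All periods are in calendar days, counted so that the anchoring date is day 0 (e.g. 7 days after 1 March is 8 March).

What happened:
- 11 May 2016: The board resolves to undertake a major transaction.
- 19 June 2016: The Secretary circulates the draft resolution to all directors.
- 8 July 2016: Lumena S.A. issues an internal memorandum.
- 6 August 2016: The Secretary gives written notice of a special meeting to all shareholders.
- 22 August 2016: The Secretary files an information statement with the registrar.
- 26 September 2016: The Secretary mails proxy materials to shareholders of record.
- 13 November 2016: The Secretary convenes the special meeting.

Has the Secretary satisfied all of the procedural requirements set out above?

Yes

Step 1 — counting 42 days from 11 May 2016 (when the board resolution is passed) gives a deadline of 22 June 2016; completed 19 June 2016, before the deadline.
Step 2 — 17 and 32 days from 15 July 2016 (end of the 26-day waiting period, which began when the draft resolution is circulated on 19 June 2016) are 1 August 2016 and 16 August 2016 respectively; 6 August 2016 falls inside that range.
Step 3 — must wait 14 days from 6 August 2016 (when notice of the special meeting is given), so not before 20 August 2016; 22 August 2016 is on or after that date.
Step 4 — must wait 30 days from 22 August 2016 (when the information statement is filed), so not before 21 September 2016; done 26 September 2016, after the minimum wait.
Step 5 — must wait 18 days from 24 October 2016 (end of the 28-day waiting period, which began when the proxy materials are mailed on 26 September 2016), so not before 11 November 2016; done 13 November 2016 — permitted.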